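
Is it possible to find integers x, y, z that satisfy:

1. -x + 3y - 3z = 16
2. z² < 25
Yes

Take x = -16, y = 0, z = 0. Substituting into each constraint:
  (1) 16 + 3(0) - 3(0) = 16 ✓
  (2) z² = (0)² = 0, and 0 < 25 ✓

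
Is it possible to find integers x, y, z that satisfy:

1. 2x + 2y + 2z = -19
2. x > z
No

Even the single constraint (2x + 2y + 2z = -19) is infeasible over the integers.

  - 2x + 2y + 2z = -19: every term on the left is divisible by 2, so the LHS ≡ 0 (mod 2), but the RHS -19 is not — no integer solution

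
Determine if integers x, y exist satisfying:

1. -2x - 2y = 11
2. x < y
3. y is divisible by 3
No

Even the single constraint (-2x - 2y = 11) is infeasible over the integers.

  - -2x - 2y = 11: every term on the left is divisible by 2, so the LHS ≡ 0 (mod 2), but the RHS 11 is not — no integer solution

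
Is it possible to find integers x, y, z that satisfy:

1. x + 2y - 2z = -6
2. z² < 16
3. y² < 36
Yes

Take x = 0, y = 0, z = 3. Substituting into each constraint:
  (1) 0 + 2(0) - 2(3) = -6 ✓
  (2) z² = (3)² = 9, and 9 < 16 ✓
  (3) y² = (0)² = 0, and 0 < 36 ✓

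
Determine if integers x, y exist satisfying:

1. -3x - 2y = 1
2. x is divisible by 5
Yes

Take x = -5, y = 7. Substituting into each constraint:
  (1) -3(-5) - 2(7) = 1 ✓
  (2) -5 = 5 × -1, remainder 0 ✓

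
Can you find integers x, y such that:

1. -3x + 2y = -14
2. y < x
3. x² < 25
Yes

Take x = 0, y = -7. Substituting into each constraint:
  (1) -3(0) + 2(-7) = -14 ✓
  (2) -7 < 0 ✓
  (3) x² = (0)² = 0, and 0 < 25 ✓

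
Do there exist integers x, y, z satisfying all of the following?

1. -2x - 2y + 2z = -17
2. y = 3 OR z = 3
No

Even the single constraint (-2x - 2y + 2z = -17) is infeasible over the integers.

  - -2x - 2y + 2z = -17: every term on the left is divisible by 2, so the LHS ≡ 0 (mod 2), but the RHS -17 is not — no integer solution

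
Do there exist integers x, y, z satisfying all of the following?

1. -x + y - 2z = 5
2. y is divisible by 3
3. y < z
Yes

Take x = -7, y = 0, z = 1. Substituting into each constraint:
  (1) 7 + 0 - 2(1) = 5 ✓
  (2) 0 = 3 × 0, remainder 0 ✓
  (3) 0 < 1 ✓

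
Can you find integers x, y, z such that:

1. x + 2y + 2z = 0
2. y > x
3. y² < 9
Yes

Take x = 0, y = 1, z = -1. Substituting into each constraint:
  (1) 0 + 2(1) + 2(-1) = 0 ✓
  (2) 1 > 0 ✓
  (3) y² = (1)² = 1, and 1 < 9 ✓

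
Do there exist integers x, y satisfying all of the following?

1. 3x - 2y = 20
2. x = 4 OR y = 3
Yes

Take x = 4, y = -4. Substituting into each constraint:
  (1) 3(4) - 2(-4) = 20 ✓
  (2) x = 4, target 4 ✓ (first branch holds)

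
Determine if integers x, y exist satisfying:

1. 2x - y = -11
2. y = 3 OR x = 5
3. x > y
No

The full constraint system is jointly infeasible over the integers. Each constraint and what it forces:

  - 2x - y = -11: is a linear equation tying the variables together
  - y = 3 OR x = 5: forces a choice: either y = 3 or x = 5
  - x > y: bounds one variable relative to another variable

Split on the disjunction (y = 3 OR x = 5):
  • If y = 3: the equation forces x = -4, giving (y, x) = (3, -4), which violates x > y.
  • If x = 5: the equation forces y = 21, giving (x, y) = (5, 21), which violates x > y.
Both branches are infeasible, so the system has no integer solution.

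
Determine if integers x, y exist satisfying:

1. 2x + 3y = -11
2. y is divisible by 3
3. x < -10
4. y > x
Yes

Take x = -19, y = 9. Substituting into each constraint:
  (1) 2(-19) + 3(9) = -11 ✓
  (2) 9 = 3 × 3, remainder 0 ✓
  (3) -19 < -10 ✓
  (4) 9 > -19 ✓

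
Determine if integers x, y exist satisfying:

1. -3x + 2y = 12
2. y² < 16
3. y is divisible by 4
Yes

Take x = -4, y = 0. Substituting into each constraint:
  (1) -3(-4) + 2(0) = 12 ✓
  (2) y² = (0)² = 0, and 0 < 16 ✓
  (3) 0 = 4 × 0, remainder 0 ✓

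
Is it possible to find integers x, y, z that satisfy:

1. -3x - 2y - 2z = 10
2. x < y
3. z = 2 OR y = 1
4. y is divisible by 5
Yes

Take x = -8, y = 5, z = 2. Substituting into each constraint:
  (1) -3(-8) - 2(5) - 2(2) = 10 ✓
  (2) -8 < 5 ✓
  (3) z = 2, target 2 ✓ (first branch holds)
  (4) 5 = 5 × 1, remainder 0 ✓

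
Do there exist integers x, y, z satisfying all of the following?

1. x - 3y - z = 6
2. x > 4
Yes

Take x = 5, y = 0, z = -1. Substituting into each constraint:
  (1) 5 - 3(0) + 1 = 6 ✓
  (2) 5 > 4 ✓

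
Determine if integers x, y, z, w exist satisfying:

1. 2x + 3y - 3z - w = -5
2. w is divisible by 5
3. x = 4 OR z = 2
Yes

Take x = -1, y = 1, z = 2, w = 0. Substituting into each constraint:
  (1) 2(-1) + 3(1) - 3(2) + 0 = -5 ✓
  (2) 0 = 5 × 0, remainder 0 ✓
  (3) z = 2, target 2 ✓ (second branch holds)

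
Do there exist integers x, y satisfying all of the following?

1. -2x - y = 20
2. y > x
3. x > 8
No

The full constraint system is jointly infeasible over the integers. Each constraint and what it forces:

  - -2x - y = 20: is a linear equation tying the variables together
  - y > x: bounds one variable relative to another variable
  - x > 8: bounds one variable relative to a constant

Propagating the comparison: y > x and x ≥ 9 give y ≥ 10. Range argument: with x ∈ [9, ∞], y ∈ [10, ∞], the left side of the equation is at most -28, but the right side is 20 > -28. No integer solution exists.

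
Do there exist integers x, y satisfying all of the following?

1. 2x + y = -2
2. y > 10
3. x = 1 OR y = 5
No

The full constraint system is jointly infeasible over the integers. Each constraint and what it forces:

  - 2x + y = -2: is a linear equation tying the variables together
  - y > 10: bounds one variable relative to a constant
  - x = 1 OR y = 5: forces a choice: either x = 1 or y = 5

Split on the disjunction (x = 1 OR y = 5):
  • If x = 1: the equation forces y = -4, which contradicts the bound y ≥ 11.
  • If y = 5: this contradicts the bound y ≥ 11.
Both branches are infeasible, so the system has no integer solution.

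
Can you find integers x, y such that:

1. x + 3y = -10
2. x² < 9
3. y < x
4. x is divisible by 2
Yes

Take x = 2, y = -4. Substituting into each constraint:
  (1) 2 + 3(-4) = -10 ✓
  (2) x² = (2)² = 4, and 4 < 9 ✓
  (3) -4 < 2 ✓
  (4) 2 = 2 × 1, remainder 0 ✓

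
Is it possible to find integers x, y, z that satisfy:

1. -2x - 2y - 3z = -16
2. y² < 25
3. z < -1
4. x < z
No

The full constraint system is jointly infeasible over the integers. Each constraint and what it forces:

  - -2x - 2y - 3z = -16: is a linear equation tying the variables together
  - y² < 25: restricts y to |y| ≤ 4
  - z < -1: bounds one variable relative to a constant
  - x < z: bounds one variable relative to another variable

Propagating the comparison: x < z and z ≤ -2 give x ≤ -3. Range argument: with x ∈ [−∞, -3], y ∈ [-4, 4], z ∈ [−∞, -2], the left side of the equation is at least 4, but the right side is -16 < 4. No integer solution exists.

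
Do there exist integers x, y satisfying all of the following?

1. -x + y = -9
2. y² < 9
Yes

Take x = 9, y = 0. Substituting into each constraint:
  (1) (-9) + 0 = -9 ✓
  (2) y² = (0)² = 0, and 0 < 9 ✓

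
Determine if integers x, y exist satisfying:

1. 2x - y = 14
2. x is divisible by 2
Yes

Take x = 0, y = -14. Substituting into each constraint:
  (1) 2(0) + 14 = 14 ✓
  (2) 0 = 2 × 0, remainder 0 ✓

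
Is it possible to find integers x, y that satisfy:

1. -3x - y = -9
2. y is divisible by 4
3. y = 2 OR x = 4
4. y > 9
No

A contradictory subset is {-3x - y = -9, y = 2 OR x = 4, y > 9}. No integer assignment can satisfy these jointly:

  - -3x - y = -9: is a linear equation tying the variables together
  - y = 2 OR x = 4: forces a choice: either y = 2 or x = 4
  - y > 9: bounds one variable relative to a constant

Split on the disjunction (y = 2 OR x = 4):
  • If y = 2: this contradicts the bound y ≥ 10.
  • If x = 4: the equation forces y = -3, which contradicts the bound y ≥ 10.
Both branches are infeasible, so the system has no integer solution.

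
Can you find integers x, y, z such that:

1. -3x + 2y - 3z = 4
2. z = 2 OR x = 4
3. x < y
Yes

Take x = -8, y = -7, z = 2. Substituting into each constraint:
  (1) -3(-8) + 2(-7) - 3(2) = 4 ✓
  (2) z = 2, target 2 ✓ (first branch holds)
  (3) -8 < -7 ✓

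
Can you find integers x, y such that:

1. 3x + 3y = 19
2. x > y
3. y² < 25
No

Even the single constraint (3x + 3y = 19) is infeasible over the integers.

  - 3x + 3y = 19: every term on the left is divisible by 3, so the LHS ≡ 0 (mod 3), but the RHS 19 is not — no integer solution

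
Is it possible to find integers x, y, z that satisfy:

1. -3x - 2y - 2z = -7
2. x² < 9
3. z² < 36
Yes

Take x = 1, y = 2, z = 0. Substituting into each constraint:
  (1) -3(1) - 2(2) - 2(0) = -7 ✓
  (2) x² = (1)² = 1, and 1 < 9 ✓
  (3) z² = (0)² = 0, and 0 < 36 ✓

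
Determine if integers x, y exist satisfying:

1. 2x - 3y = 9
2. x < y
Yes

Take x = -12, y = -11. Substituting into each constraint:
  (1) 2(-12) - 3(-11) = 9 ✓
  (2) -12 < -11 ✓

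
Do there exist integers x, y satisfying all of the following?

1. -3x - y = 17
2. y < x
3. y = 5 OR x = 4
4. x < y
No

A contradictory subset is {y < x, x < y}. No integer assignment can satisfy these jointly:

  - y < x: bounds one variable relative to another variable
  - x < y: bounds one variable relative to another variable

Direct contradiction: x > y and y > x cannot both hold.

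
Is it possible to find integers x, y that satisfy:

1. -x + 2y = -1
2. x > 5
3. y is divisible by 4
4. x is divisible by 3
Yes

Take x = 9, y = 4. Substituting into each constraint:
  (1) (-9) + 2(4) = -1 ✓
  (2) 9 > 5 ✓
  (3) 4 = 4 × 1, remainder 0 ✓
  (4) 9 = 3 × 3, remainder 0 ✓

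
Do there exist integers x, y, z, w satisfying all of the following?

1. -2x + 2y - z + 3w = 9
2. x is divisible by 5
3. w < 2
Yes

Take x = 0, y = 5, z = 1, w = 0. Substituting into each constraint:
  (1) -2(0) + 2(5) + (-1) + 3(0) = 9 ✓
  (2) 0 = 5 × 0, remainder 0 ✓
  (3) 0 < 2 ✓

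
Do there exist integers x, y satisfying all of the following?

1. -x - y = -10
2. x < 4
Yes

Take x = 3, y = 7. Substituting into each constraint:
  (1) (-3) + (-7) = -10 ✓
  (2) 3 < 4 ✓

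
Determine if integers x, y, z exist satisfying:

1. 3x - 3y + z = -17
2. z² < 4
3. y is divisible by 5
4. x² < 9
Yes

Take x = -1, y = 5, z = 1. Substituting into each constraint:
  (1) 3(-1) - 3(5) + 1 = -17 ✓
  (2) z² = (1)² = 1, and 1 < 4 ✓
  (3) 5 = 5 × 1, remainder 0 ✓
  (4) x² = (-1)² = 1, and 1 < 9 ✓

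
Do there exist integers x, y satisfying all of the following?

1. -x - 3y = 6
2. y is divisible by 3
Yes

Take x = -6, y = 0. Substituting into each constraint:
  (1) 6 - 3(0) = 6 ✓
  (2) 0 = 3 × 0, remainder 0 ✓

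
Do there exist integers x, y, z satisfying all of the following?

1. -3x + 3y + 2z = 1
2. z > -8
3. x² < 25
Yes

Take x = 0, y = -1, z = 2. Substituting into each constraint:
  (1) -3(0) + 3(-1) + 2(2) = 1 ✓
  (2) 2 > -8 ✓
  (3) x² = (0)² = 0, and 0 < 25 ✓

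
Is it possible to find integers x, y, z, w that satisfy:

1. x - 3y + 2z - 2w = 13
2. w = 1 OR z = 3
Yes

Take x = 7, y = 0, z = 3, w = 0. Substituting into each constraint:
  (1) 7 - 3(0) + 2(3) - 2(0) = 13 ✓
  (2) z = 3, target 3 ✓ (second branch holds)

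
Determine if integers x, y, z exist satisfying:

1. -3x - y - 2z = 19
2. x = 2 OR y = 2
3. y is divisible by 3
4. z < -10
Yes

Take x = 2, y = 3, z = -14. Substituting into each constraint:
  (1) -3(2) + (-3) - 2(-14) = 19 ✓
  (2) x = 2, target 2 ✓ (first branch holds)
  (3) 3 = 3 × 1, remainder 0 ✓
  (4) -14 < -10 ✓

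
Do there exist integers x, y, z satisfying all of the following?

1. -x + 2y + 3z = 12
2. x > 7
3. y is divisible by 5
Yes

Take x = 9, y = 0, z = 7. Substituting into each constraint:
  (1) (-9) + 2(0) + 3(7) = 12 ✓
  (2) 9 > 7 ✓
  (3) 0 = 5 × 0, remainder 0 ✓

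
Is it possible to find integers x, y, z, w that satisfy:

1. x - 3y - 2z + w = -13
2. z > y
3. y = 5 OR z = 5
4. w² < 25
Yes

Take x = -5, y = 0, z = 5, w = 2. Substituting into each constraint:
  (1) (-5) - 3(0) - 2(5) + 2 = -13 ✓
  (2) 5 > 0 ✓
  (3) z = 5, target 5 ✓ (second branch holds)
  (4) w² = (2)² = 4, and 4 < 25 ✓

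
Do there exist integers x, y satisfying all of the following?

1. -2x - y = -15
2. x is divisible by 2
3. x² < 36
Yes

Take x = 0, y = 15. Substituting into each constraint:
  (1) -2(0) + (-15) = -15 ✓
  (2) 0 = 2 × 0, remainder 0 ✓
  (3) x² = (0)² = 0, and 0 < 36 ✓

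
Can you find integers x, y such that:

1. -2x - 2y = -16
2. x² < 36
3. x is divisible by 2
Yes

Take x = 0, y = 8. Substituting into each constraint:
  (1) -2(0) - 2(8) = -16 ✓
  (2) x² = (0)² = 0, and 0 < 36 ✓
  (3) 0 = 2 × 0, remainder 0 ✓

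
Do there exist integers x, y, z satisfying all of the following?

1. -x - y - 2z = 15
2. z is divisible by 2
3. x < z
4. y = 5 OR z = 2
Yes

Take x = -20, y = 5, z = 0. Substituting into each constraint:
  (1) 20 + (-5) - 2(0) = 15 ✓
  (2) 0 = 2 × 0, remainder 0 ✓
  (3) -20 < 0 ✓
  (4) y = 5, target 5 ✓ (first branch holds)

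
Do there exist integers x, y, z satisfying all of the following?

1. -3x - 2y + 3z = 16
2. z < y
Yes

Take x = -6, y = 1, z = 0. Substituting into each constraint:
  (1) -3(-6) - 2(1) + 3(0) = 16 ✓
  (2) 0 < 1 ✓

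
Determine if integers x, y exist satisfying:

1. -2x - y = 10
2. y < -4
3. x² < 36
Yes

Take x = 0, y = -10. Substituting into each constraint:
  (1) -2(0) + 10 = 10 ✓
  (2) -10 < -4 ✓
  (3) x² = (0)² = 0, and 0 < 36 ✓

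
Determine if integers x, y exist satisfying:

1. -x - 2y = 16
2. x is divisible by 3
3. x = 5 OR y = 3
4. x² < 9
No

The full constraint system is jointly infeasible over the integers. Each constraint and what it forces:

  - -x - 2y = 16: is a linear equation tying the variables together
  - x is divisible by 3: restricts x to multiples of 3
  - x = 5 OR y = 3: forces a choice: either x = 5 or y = 3
  - x² < 9: restricts x to |x| ≤ 2

Split on the disjunction (x = 5 OR y = 3):
  • If x = 5: this contradicts the divisibility constraint — 5 is not a multiple of 3.
  • If y = 3: with y = 3, writing x = 3x', every remaining term of the linear equation is divisible by 3, so the left side is ≡ 0 (mod 3); but the right side 22 ≡ 1 (mod 3). No integers can satisfy it.
Both branches are infeasible, so the system has no integer solution.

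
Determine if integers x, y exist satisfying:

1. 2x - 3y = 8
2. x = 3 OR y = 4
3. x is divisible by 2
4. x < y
No

A contradictory subset is {2x - 3y = 8, x = 3 OR y = 4, x < y}. No integer assignment can satisfy these jointly:

  - 2x - 3y = 8: is a linear equation tying the variables together
  - x = 3 OR y = 4: forces a choice: either x = 3 or y = 4
  - x < y: bounds one variable relative to another variable

Split on the disjunction (x = 3 OR y = 4):
  • If x = 3: with x = 3, every remaining term of the linear equation is divisible by 3, so the left side is ≡ 0 (mod 3); but the right side 2 ≡ 2 (mod 3). No integers can satisfy it.
  • If y = 4: the equation forces x = 10, giving (y, x) = (4, 10), which violates y > x.
Both branches are infeasible, so the system has no integer solution.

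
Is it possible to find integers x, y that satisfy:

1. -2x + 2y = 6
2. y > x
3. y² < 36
Yes

Take x = -3, y = 0. Substituting into each constraint:
  (1) -2(-3) + 2(0) = 6 ✓
  (2) 0 > -3 ✓
  (3) y² = (0)² = 0, and 0 < 36 ✓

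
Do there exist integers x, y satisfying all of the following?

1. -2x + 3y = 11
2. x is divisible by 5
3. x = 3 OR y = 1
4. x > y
No

A contradictory subset is {-2x + 3y = 11, x = 3 OR y = 1, x > y}. No integer assignment can satisfy these jointly:

  - -2x + 3y = 11: is a linear equation tying the variables together
  - x = 3 OR y = 1: forces a choice: either x = 3 or y = 1
  - x > y: bounds one variable relative to another variable

Split on the disjunction (x = 3 OR y = 1):
  • If x = 3: with x = 3, every remaining term of the linear equation is divisible by 3, so the left side is ≡ 0 (mod 3); but the right side 17 ≡ 2 (mod 3). No integers can satisfy it.
  • If y = 1: the equation forces x = -4, giving (y, x) = (1, -4), which violates x > y.
Both branches are infeasible, so the system has no integer solution.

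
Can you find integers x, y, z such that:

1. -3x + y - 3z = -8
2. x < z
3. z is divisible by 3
Yes

Take x = -1, y = -11, z = 0. Substituting into each constraint:
  (1) -3(-1) + (-11) - 3(0) = -8 ✓
  (2) -1 < 0 ✓
  (3) 0 = 3 × 0, remainder 0 ✓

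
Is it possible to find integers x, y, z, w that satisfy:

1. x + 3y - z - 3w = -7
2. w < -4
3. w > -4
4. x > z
No

A contradictory subset is {w < -4, w > -4}. No integer assignment can satisfy these jointly:

  - w < -4: bounds one variable relative to a constant
  - w > -4: bounds one variable relative to a constant

Direct contradiction: the bounds on w require w ≥ -3 and w ≤ -5 simultaneously, which is empty.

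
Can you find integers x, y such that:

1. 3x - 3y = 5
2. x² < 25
No

Even the single constraint (3x - 3y = 5) is infeasible over the integers.

  - 3x - 3y = 5: every term on the left is divisible by 3, so the LHS ≡ 0 (mod 3), but the RHS 5 is not — no integer solution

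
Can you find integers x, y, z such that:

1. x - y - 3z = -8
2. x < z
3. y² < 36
Yes

Take x = 0, y = 5, z = 1. Substituting into each constraint:
  (1) 0 + (-5) - 3(1) = -8 ✓
  (2) 0 < 1 ✓
  (3) y² = (5)² = 25, and 25 < 36 ✓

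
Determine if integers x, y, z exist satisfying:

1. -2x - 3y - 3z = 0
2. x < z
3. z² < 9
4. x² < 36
Yes

Take x = 0, y = -1, z = 1. Substituting into each constraint:
  (1) -2(0) - 3(-1) - 3(1) = 0 ✓
  (2) 0 < 1 ✓
  (3) z² = (1)² = 1, and 1 < 9 ✓
  (4) x² = (0)² = 0, and 0 < 36 ✓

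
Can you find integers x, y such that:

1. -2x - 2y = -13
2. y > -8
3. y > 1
No

Even the single constraint (-2x - 2y = -13) is infeasible over the integers.

  - -2x - 2y = -13: every term on the left is divisible by 2, so the LHS ≡ 0 (mod 2), but the RHS -13 is not — no integer solution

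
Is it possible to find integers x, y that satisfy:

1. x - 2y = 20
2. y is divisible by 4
Yes

Take x = 20, y = 0. Substituting into each constraint:
  (1) 20 - 2(0) = 20 ✓
  (2) 0 = 4 × 0, remainder 0 ✓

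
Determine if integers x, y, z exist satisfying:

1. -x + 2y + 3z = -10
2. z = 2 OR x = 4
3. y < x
Yes

Take x = 4, y = -9, z = 4. Substituting into each constraint:
  (1) (-4) + 2(-9) + 3(4) = -10 ✓
  (2) x = 4, target 4 ✓ (second branch holds)
  (3) -9 < 4 ✓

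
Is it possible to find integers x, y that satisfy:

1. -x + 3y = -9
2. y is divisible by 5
Yes

Take x = 9, y = 0. Substituting into each constraint:
  (1) (-9) + 3(0) = -9 ✓
  (2) 0 = 5 × 0, remainder 0 ✓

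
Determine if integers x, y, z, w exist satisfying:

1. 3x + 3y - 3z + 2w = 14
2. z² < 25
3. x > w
Yes

Take x = 2, y = 2, z = 0, w = 1. Substituting into each constraint:
  (1) 3(2) + 3(2) - 3(0) + 2(1) = 14 ✓
  (2) z² = (0)² = 0, and 0 < 25 ✓
  (3) 2 > 1 ✓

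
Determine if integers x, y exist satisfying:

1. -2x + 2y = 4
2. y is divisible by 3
Yes

Take x = -2, y = 0. Substituting into each constraint:
  (1) -2(-2) + 2(0) = 4 ✓
  (2) 0 = 3 × 0, remainder 0 ✓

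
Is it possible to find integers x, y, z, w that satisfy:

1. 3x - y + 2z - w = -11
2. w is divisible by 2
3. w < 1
Yes

Take x = 1, y = 0, z = -7, w = 0. Substituting into each constraint:
  (1) 3(1) + 0 + 2(-7) + 0 = -11 ✓
  (2) 0 = 2 × 0, remainder 0 ✓
  (3) 0 < 1 ✓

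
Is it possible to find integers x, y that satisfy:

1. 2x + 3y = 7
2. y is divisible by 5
Yes

Take x = 11, y = -5. Substituting into each constraint:
  (1) 2(11) + 3(-5) = 7 ✓
  (2) -5 = 5 × -1, remainder 0 ✓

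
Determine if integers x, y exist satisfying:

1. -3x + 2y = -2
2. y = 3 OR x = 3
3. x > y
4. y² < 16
No

A contradictory subset is {-3x + 2y = -2, y = 3 OR x = 3, x > y}. No integer assignment can satisfy these jointly:

  - -3x + 2y = -2: is a linear equation tying the variables together
  - y = 3 OR x = 3: forces a choice: either y = 3 or x = 3
  - x > y: bounds one variable relative to another variable

Split on the disjunction (y = 3 OR x = 3):
  • If y = 3: with y = 3, every remaining term of the linear equation is divisible by 3, so the left side is ≡ 0 (mod 3); but the right side -8 ≡ 1 (mod 3). No integers can satisfy it.
  • If x = 3: with x = 3, every remaining term of the linear equation is divisible by 2, so the left side is ≡ 0 (mod 2); but the right side 7 ≡ 1 (mod 2). No integers can satisfy it.
Both branches are infeasible, so the system has no integer solution.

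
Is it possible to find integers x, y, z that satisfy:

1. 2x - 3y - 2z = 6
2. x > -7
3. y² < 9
Yes

Take x = 0, y = -2, z = 0. Substituting into each constraint:
  (1) 2(0) - 3(-2) - 2(0) = 6 ✓
  (2) 0 > -7 ✓
  (3) y² = (-2)² = 4, and 4 < 9 ✓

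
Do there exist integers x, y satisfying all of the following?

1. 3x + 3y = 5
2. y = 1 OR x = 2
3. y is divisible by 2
No

Even the single constraint (3x + 3y = 5) is infeasible over the integers.

  - 3x + 3y = 5: every term on the left is divisible by 3, so the LHS ≡ 0 (mod 3), but the RHS 5 is not — no integer solution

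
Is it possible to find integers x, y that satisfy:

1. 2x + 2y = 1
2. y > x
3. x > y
No

Even the single constraint (2x + 2y = 1) is infeasible over the integers.

  - 2x + 2y = 1: every term on the left is divisible by 2, so the LHS ≡ 0 (mod 2), but the RHS 1 is not — no integer solution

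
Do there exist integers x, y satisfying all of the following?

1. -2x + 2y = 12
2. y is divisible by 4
Yes

Take x = -6, y = 0. Substituting into each constraint:
  (1) -2(-6) + 2(0) = 12 ✓
  (2) 0 = 4 × 0, remainder 0 ✓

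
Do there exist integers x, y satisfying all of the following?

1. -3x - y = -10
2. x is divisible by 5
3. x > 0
Yes

Take x = 5, y = -5. Substituting into each constraint:
  (1) -3(5) + 5 = -10 ✓
  (2) 5 = 5 × 1, remainder 0 ✓
  (3) 5 > 0 ✓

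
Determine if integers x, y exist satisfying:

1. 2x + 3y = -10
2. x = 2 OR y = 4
Yes

Take x = -11, y = 4. Substituting into each constraint:
  (1) 2(-11) + 3(4) = -10 ✓
  (2) y = 4, target 4 ✓ (second branch holds)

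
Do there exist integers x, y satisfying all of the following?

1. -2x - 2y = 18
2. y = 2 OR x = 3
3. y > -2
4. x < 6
Yes

Take x = -11, y = 2. Substituting into each constraint:
  (1) -2(-11) - 2(2) = 18 ✓
  (2) y = 2, target 2 ✓ (first branch holds)
  (3) 2 > -2 ✓
  (4) -11 < 6 ✓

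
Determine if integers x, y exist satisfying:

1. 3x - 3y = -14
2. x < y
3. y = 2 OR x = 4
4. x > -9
No

Even the single constraint (3x - 3y = -14) is infeasible over the integers.

  - 3x - 3y = -14: every term on the left is divisible by 3, so the LHS ≡ 0 (mod 3), but the RHS -14 is not — no integer solution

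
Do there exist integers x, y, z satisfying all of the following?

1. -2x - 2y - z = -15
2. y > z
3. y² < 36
Yes

Take x = 8, y = 0, z = -1. Substituting into each constraint:
  (1) -2(8) - 2(0) + 1 = -15 ✓
  (2) 0 > -1 ✓
  (3) y² = (0)² = 0, and 0 < 36 ✓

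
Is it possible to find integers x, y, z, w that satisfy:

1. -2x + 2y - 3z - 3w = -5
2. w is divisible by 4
Yes

Take x = 1, y = 0, z = 1, w = 0. Substituting into each constraint:
  (1) -2(1) + 2(0) - 3(1) - 3(0) = -5 ✓
  (2) 0 = 4 × 0, remainder 0 ✓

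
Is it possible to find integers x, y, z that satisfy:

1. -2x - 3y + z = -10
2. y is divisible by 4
Yes

Take x = 0, y = 0, z = -10. Substituting into each constraint:
  (1) -2(0) - 3(0) + (-10) = -10 ✓
  (2) 0 = 4 × 0, remainder 0 ✓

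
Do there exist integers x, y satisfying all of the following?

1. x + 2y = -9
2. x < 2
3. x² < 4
Yes

Take x = 1, y = -5. Substituting into each constraint:
  (1) 1 + 2(-5) = -9 ✓
  (2) 1 < 2 ✓
  (3) x² = (1)² = 1, and 1 < 4 ✓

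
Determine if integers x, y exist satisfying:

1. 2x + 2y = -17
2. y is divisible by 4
No

Even the single constraint (2x + 2y = -17) is infeasible over the integers.

  - 2x + 2y = -17: every term on the left is divisible by 2, so the LHS ≡ 0 (mod 2), but the RHS -17 is not — no integer solution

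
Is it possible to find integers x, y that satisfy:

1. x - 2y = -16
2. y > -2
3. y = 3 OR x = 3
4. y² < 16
Yes

Take x = -10, y = 3. Substituting into each constraint:
  (1) (-10) - 2(3) = -16 ✓
  (2) 3 > -2 ✓
  (3) y = 3, target 3 ✓ (first branch holds)
  (4) y² = (3)² = 9, and 9 < 16 ✓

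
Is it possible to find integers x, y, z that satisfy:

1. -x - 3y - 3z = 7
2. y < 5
Yes

Take x = 2, y = -3, z = 0. Substituting into each constraint:
  (1) (-2) - 3(-3) - 3(0) = 7 ✓
  (2) -3 < 5 ✓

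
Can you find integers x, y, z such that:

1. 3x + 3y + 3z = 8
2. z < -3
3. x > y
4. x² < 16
No

Even the single constraint (3x + 3y + 3z = 8) is infeasible over the integers.

  - 3x + 3y + 3z = 8: every term on the left is divisible by 3, so the LHS ≡ 0 (mod 3), but the RHS 8 is not — no integer solution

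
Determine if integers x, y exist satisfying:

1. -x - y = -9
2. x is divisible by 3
Yes

Take x = 0, y = 9. Substituting into each constraint:
  (1) 0 + (-9) = -9 ✓
  (2) 0 = 3 × 0, remainder 0 ✓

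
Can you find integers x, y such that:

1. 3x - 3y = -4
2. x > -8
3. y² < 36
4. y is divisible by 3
No

Even the single constraint (3x - 3y = -4) is infeasible over the integers.

  - 3x - 3y = -4: every term on the left is divisible by 3, so the LHS ≡ 0 (mod 3), but the RHS -4 is not — no integer solution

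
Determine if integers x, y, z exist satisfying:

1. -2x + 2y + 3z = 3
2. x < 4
Yes

Take x = 0, y = 0, z = 1. Substituting into each constraint:
  (1) -2(0) + 2(0) + 3(1) = 3 ✓
  (2) 0 < 4 ✓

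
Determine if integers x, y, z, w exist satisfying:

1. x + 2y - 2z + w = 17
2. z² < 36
Yes

Take x = 17, y = 0, z = 0, w = 0. Substituting into each constraint:
  (1) 17 + 2(0) - 2(0) + 0 = 17 ✓
  (2) z² = (0)² = 0, and 0 < 36 ✓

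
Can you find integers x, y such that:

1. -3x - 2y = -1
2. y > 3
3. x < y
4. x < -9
Yes

Take x = -11, y = 17. Substituting into each constraint:
  (1) -3(-11) - 2(17) = -1 ✓
  (2) 17 > 3 ✓
  (3) -11 < 17 ✓
  (4) -11 < -9 ✓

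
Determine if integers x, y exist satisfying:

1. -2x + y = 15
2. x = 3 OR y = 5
Yes

Take x = 3, y = 21. Substituting into each constraint:
  (1) -2(3) + 21 = 15 ✓
  (2) x = 3, target 3 ✓ (first branch holds)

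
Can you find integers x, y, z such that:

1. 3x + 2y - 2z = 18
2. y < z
Yes

Take x = 8, y = -3, z = 0. Substituting into each constraint:
  (1) 3(8) + 2(-3) - 2(0) = 18 ✓
  (2) -3 < 0 ✓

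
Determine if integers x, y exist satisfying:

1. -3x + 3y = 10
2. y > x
No

Even the single constraint (-3x + 3y = 10) is infeasible over the integers.

  - -3x + 3y = 10: every term on the left is divisible by 3, so the LHS ≡ 0 (mod 3), but the RHS 10 is not — no integer solution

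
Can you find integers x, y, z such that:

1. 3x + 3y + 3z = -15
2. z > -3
Yes

Take x = 0, y = -5, z = 0. Substituting into each constraint:
  (1) 3(0) + 3(-5) + 3(0) = -15 ✓
  (2) 0 > -3 ✓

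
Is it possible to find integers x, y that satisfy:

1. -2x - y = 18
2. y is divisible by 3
Yes

Take x = -9, y = 0. Substituting into each constraint:
  (1) -2(-9) + 0 = 18 ✓
  (2) 0 = 3 × 0, remainder 0 ✓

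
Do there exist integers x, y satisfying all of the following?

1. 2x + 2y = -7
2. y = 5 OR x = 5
No

Even the single constraint (2x + 2y = -7) is infeasible over the integers.

  - 2x + 2y = -7: every term on the left is divisible by 2, so the LHS ≡ 0 (mod 2), but the RHS -7 is not — no integer solution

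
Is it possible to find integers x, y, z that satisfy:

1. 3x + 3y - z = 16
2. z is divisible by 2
Yes

Take x = 0, y = 6, z = 2. Substituting into each constraint:
  (1) 3(0) + 3(6) + (-2) = 16 ✓
  (2) 2 = 2 × 1, remainder 0 ✓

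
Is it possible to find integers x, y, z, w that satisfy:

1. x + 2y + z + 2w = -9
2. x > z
Yes

Take x = 0, y = 0, z = -1, w = -4. Substituting into each constraint:
  (1) 0 + 2(0) + (-1) + 2(-4) = -9 ✓
  (2) 0 > -1 ✓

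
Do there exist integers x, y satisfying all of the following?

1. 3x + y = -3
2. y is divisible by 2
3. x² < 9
Yes

Take x = -1, y = 0. Substituting into each constraint:
  (1) 3(-1) + 0 = -3 ✓
  (2) 0 = 2 × 0, remainder 0 ✓
  (3) x² = (-1)² = 1, and 1 < 9 ✓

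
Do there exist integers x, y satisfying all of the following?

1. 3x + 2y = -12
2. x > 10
Yes

Take x = 12, y = -24. Substituting into each constraint:
  (1) 3(12) + 2(-24) = -12 ✓
  (2) 12 > 10 ✓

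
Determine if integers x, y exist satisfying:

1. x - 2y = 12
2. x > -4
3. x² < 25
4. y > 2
No

A contradictory subset is {x - 2y = 12, x² < 25, y > 2}. No integer assignment can satisfy these jointly:

  - x - 2y = 12: is a linear equation tying the variables together
  - x² < 25: restricts x to |x| ≤ 4
  - y > 2: bounds one variable relative to a constant

Range argument: with x ∈ [-4, 4], y ∈ [3, ∞], the left side of the equation is at most -2, but the right side is 12 > -2. No integer solution exists.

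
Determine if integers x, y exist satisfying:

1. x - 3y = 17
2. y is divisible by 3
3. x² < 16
Yes

Take x = -1, y = -6. Substituting into each constraint:
  (1) (-1) - 3(-6) = 17 ✓
  (2) -6 = 3 × -2, remainder 0 ✓
  (3) x² = (-1)² = 1, and 1 < 16 ✓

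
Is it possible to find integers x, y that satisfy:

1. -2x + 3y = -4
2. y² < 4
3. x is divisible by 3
No

A contradictory subset is {-2x + 3y = -4, x is divisible by 3}. No integer assignment can satisfy these jointly:

  - -2x + 3y = -4: is a linear equation tying the variables together
  - x is divisible by 3: restricts x to multiples of 3

Modular obstruction: writing x = 3x', every remaining term of the linear equation is divisible by 3, so the left side is ≡ 0 (mod 3); but the right side -4 ≡ 2 (mod 3). No integers can satisfy it.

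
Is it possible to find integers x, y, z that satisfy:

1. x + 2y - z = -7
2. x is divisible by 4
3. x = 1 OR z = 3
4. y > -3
Yes

Take x = 0, y = -2, z = 3. Substituting into each constraint:
  (1) 0 + 2(-2) + (-3) = -7 ✓
  (2) 0 = 4 × 0, remainder 0 ✓
  (3) z = 3, target 3 ✓ (second branch holds)
  (4) -2 > -3 ✓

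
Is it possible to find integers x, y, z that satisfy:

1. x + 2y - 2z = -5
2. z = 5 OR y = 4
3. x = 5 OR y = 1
Yes

Take x = 3, y = 1, z = 5. Substituting into each constraint:
  (1) 3 + 2(1) - 2(5) = -5 ✓
  (2) z = 5, target 5 ✓ (first branch holds)
  (3) y = 1, target 1 ✓ (second branch holds)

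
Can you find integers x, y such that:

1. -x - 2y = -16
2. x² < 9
Yes

Take x = 0, y = 8. Substituting into each constraint:
  (1) 0 - 2(8) = -16 ✓
  (2) x² = (0)² = 0, and 0 < 9 ✓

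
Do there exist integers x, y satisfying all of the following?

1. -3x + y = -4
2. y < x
Yes

Take x = 1, y = -1. Substituting into each constraint:
  (1) -3(1) + (-1) = -4 ✓
  (2) -1 < 1 ✓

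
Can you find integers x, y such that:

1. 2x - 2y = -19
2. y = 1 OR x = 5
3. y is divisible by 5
No

Even the single constraint (2x - 2y = -19) is infeasible over the integers.

  - 2x - 2y = -19: every term on the left is divisible by 2, so the LHS ≡ 0 (mod 2), but the RHS -19 is not — no integer solution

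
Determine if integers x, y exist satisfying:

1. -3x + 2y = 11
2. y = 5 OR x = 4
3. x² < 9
No

The full constraint system is jointly infeasible over the integers. Each constraint and what it forces:

  - -3x + 2y = 11: is a linear equation tying the variables together
  - y = 5 OR x = 4: forces a choice: either y = 5 or x = 4
  - x² < 9: restricts x to |x| ≤ 2

Split on the disjunction (y = 5 OR x = 4):
  • If y = 5: with y = 5, every remaining term of the linear equation is divisible by 3, so the left side is ≡ 0 (mod 3); but the right side 1 ≡ 1 (mod 3). No integers can satisfy it.
  • If x = 4: this contradicts x² < 9, which requires |x| ≤ 2.
Both branches are infeasible, so the system has no integer solution.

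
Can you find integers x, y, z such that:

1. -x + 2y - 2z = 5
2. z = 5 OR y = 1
Yes

Take x = 1, y = 1, z = -2. Substituting into each constraint:
  (1) (-1) + 2(1) - 2(-2) = 5 ✓
  (2) y = 1, target 1 ✓ (second branch holds)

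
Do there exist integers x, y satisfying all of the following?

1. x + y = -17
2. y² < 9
Yes

Take x = -17, y = 0. Substituting into each constraint:
  (1) (-17) + 0 = -17 ✓
  (2) y² = (0)² = 0, and 0 < 9 ✓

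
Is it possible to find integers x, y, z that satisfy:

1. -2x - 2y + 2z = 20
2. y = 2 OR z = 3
Yes

Take x = -12, y = 2, z = 0. Substituting into each constraint:
  (1) -2(-12) - 2(2) + 2(0) = 20 ✓
  (2) y = 2, target 2 ✓ (first branch holds)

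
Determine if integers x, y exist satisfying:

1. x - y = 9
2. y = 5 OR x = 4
Yes

Take x = 14, y = 5. Substituting into each constraint:
  (1) 14 + (-5) = 9 ✓
  (2) y = 5, target 5 ✓ (first branch holds)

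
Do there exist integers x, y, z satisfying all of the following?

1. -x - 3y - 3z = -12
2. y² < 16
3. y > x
Yes

Take x = 0, y = 1, z = 3. Substituting into each constraint:
  (1) 0 - 3(1) - 3(3) = -12 ✓
  (2) y² = (1)² = 1, and 1 < 16 ✓
  (3) 1 > 0 ✓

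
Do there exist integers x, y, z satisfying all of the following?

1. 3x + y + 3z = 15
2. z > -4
Yes

Take x = 0, y = 0, z = 5. Substituting into each constraint:
  (1) 3(0) + 0 + 3(5) = 15 ✓
  (2) 5 > -4 ✓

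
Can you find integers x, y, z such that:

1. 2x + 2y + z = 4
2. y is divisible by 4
Yes

Take x = 2, y = 0, z = 0. Substituting into each constraint:
  (1) 2(2) + 2(0) + 0 = 4 ✓
  (2) 0 = 4 × 0, remainder 0 ✓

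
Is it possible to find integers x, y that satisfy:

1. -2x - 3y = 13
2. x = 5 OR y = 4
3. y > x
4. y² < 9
No

The full constraint system is jointly infeasible over the integers. Each constraint and what it forces:

  - -2x - 3y = 13: is a linear equation tying the variables together
  - x = 5 OR y = 4: forces a choice: either x = 5 or y = 4
  - y > x: bounds one variable relative to another variable
  - y² < 9: restricts y to |y| ≤ 2

Split on the disjunction (x = 5 OR y = 4):
  • If x = 5: with x = 5, every remaining term of the linear equation is divisible by 3, so the left side is ≡ 0 (mod 3); but the right side 23 ≡ 2 (mod 3). No integers can satisfy it.
  • If y = 4: this contradicts y² < 9, which requires |y| ≤ 2.
Both branches are infeasible, so the system has no integer solution.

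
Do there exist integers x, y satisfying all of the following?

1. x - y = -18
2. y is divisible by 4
Yes

Take x = -18, y = 0. Substituting into each constraint:
  (1) (-18) + 0 = -18 ✓
  (2) 0 = 4 × 0, remainder 0 ✓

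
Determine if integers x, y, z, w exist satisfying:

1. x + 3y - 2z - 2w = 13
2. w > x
Yes

Take x = 0, y = 5, z = 0, w = 1. Substituting into each constraint:
  (1) 0 + 3(5) - 2(0) - 2(1) = 13 ✓
  (2) 1 > 0 ✓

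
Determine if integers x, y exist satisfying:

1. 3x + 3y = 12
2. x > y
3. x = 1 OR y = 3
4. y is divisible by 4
No

A contradictory subset is {3x + 3y = 12, x > y, x = 1 OR y = 3}. No integer assignment can satisfy these jointly:

  - 3x + 3y = 12: is a linear equation tying the variables together
  - x > y: bounds one variable relative to another variable
  - x = 1 OR y = 3: forces a choice: either x = 1 or y = 3

Split on the disjunction (x = 1 OR y = 3):
  • If x = 1: the equation forces y = 3, giving (x, y) = (1, 3), which violates x > y.
  • If y = 3: the equation forces x = 1, giving (y, x) = (3, 1), which violates x > y.
Both branches are infeasible, so the system has no integer solution.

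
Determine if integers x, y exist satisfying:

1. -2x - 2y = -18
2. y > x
Yes

Take x = 0, y = 9. Substituting into each constraint:
  (1) -2(0) - 2(9) = -18 ✓
  (2) 9 > 0 ✓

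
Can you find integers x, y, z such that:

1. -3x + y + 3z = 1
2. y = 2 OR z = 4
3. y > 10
Yes

Take x = 8, y = 13, z = 4. Substituting into each constraint:
  (1) -3(8) + 13 + 3(4) = 1 ✓
  (2) z = 4, target 4 ✓ (second branch holds)
  (3) 13 > 10 ✓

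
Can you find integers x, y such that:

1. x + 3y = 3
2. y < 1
Yes

Take x = 3, y = 0. Substituting into each constraint:
  (1) 3 + 3(0) = 3 ✓
  (2) 0 < 1 ✓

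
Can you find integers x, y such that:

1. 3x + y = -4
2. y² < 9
Yes

Take x = -2, y = 2. Substituting into each constraint:
  (1) 3(-2) + 2 = -4 ✓
  (2) y² = (2)² = 4, and 4 < 9 ✓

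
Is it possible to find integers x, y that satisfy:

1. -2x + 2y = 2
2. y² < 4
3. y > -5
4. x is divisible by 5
Yes

Take x = 0, y = 1. Substituting into each constraint:
  (1) -2(0) + 2(1) = 2 ✓
  (2) y² = (1)² = 1, and 1 < 4 ✓
  (3) 1 > -5 ✓
  (4) 0 = 5 × 0, remainder 0 ✓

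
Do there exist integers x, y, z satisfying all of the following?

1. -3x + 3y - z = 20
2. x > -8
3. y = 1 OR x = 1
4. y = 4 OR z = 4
Yes

Take x = 1, y = 4, z = -11. Substituting into each constraint:
  (1) -3(1) + 3(4) + 11 = 20 ✓
  (2) 1 > -8 ✓
  (3) x = 1, target 1 ✓ (second branch holds)
  (4) y = 4, target 4 ✓ (first branch holds)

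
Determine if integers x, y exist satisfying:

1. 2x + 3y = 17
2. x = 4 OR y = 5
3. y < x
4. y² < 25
Yes

Take x = 4, y = 3. Substituting into each constraint:
  (1) 2(4) + 3(3) = 17 ✓
  (2) x = 4, target 4 ✓ (first branch holds)
  (3) 3 < 4 ✓
  (4) y² = (3)² = 9, and 9 < 25 ✓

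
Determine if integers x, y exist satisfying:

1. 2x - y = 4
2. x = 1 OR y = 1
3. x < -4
No

The full constraint system is jointly infeasible over the integers. Each constraint and what it forces:

  - 2x - y = 4: is a linear equation tying the variables together
  - x = 1 OR y = 1: forces a choice: either x = 1 or y = 1
  - x < -4: bounds one variable relative to a constant

Split on the disjunction (x = 1 OR y = 1):
  • If x = 1: this contradicts the bound x ≤ -5.
  • If y = 1: with y = 1, every remaining term of the linear equation is divisible by 2, so the left side is ≡ 0 (mod 2); but the right side 5 ≡ 1 (mod 2). No integers can satisfy it.
Both branches are infeasible, so the system has no integer solution.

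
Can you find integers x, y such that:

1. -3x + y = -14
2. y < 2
Yes

Take x = 5, y = 1. Substituting into each constraint:
  (1) -3(5) + 1 = -14 ✓
  (2) 1 < 2 ✓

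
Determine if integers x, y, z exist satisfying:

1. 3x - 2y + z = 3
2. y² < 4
Yes

Take x = 1, y = 0, z = 0. Substituting into each constraint:
  (1) 3(1) - 2(0) + 0 = 3 ✓
  (2) y² = (0)² = 0, and 0 < 4 ✓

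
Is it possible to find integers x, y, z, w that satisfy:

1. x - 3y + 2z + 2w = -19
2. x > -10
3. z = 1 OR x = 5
Yes

Take x = 1, y = 0, z = 1, w = -11. Substituting into each constraint:
  (1) 1 - 3(0) + 2(1) + 2(-11) = -19 ✓
  (2) 1 > -10 ✓
  (3) z = 1, target 1 ✓ (first branch holds)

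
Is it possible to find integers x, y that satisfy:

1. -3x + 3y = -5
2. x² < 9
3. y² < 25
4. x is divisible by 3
No

Even the single constraint (-3x + 3y = -5) is infeasible over the integers.

  - -3x + 3y = -5: every term on the left is divisible by 3, so the LHS ≡ 0 (mod 3), but the RHS -5 is not — no integer solution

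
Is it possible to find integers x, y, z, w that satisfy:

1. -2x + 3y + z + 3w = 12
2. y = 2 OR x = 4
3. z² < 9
Yes

Take x = 0, y = 2, z = 0, w = 2. Substituting into each constraint:
  (1) -2(0) + 3(2) + 0 + 3(2) = 12 ✓
  (2) y = 2, target 2 ✓ (first branch holds)
  (3) z² = (0)² = 0, and 0 < 9 ✓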